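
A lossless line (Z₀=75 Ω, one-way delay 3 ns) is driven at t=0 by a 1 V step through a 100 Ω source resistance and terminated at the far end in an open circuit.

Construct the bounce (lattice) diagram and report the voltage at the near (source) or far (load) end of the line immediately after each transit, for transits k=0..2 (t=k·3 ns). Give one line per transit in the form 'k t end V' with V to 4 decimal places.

Γ_L=1.000000, Γ_S=0.142857; launch V₁=1·75/175=0.428571
k=0 src: V=0.4286
k=1 load: inc=0.428571, refl=0.428571·1.000000=0.4286; V=0.000000+0.428571+0.428571=0.8571
k=2 src: inc=0.428571, refl=0.428571·0.142857=0.0612; V=0.428571+0.428571+0.061224=0.9184

0 0 source 0.4286
1 3 load 0.8571
2 6 source 0.9184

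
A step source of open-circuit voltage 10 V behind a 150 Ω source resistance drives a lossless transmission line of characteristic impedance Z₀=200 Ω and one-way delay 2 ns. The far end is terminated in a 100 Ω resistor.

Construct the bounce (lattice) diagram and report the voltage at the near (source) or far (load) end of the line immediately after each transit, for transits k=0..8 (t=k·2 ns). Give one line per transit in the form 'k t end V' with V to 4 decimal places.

Γ_L=-0.333333, Γ_S=-0.142857; launch V₁=10·200/350=5.714286
k=0 src: V=5.7143
k=1 load: inc=5.714286, refl=5.714286·-0.333333=-1.9048; V=0.000000+5.714286+-1.904762=3.8095
k=2 src: inc=-1.904762, refl=-1.904762·-0.142857=0.2721; V=5.714286+-1.904762+0.272109=4.0816
k=3 load: inc=0.272109, refl=0.272109·-0.333333=-0.0907; V=3.809524+0.272109+-0.090703=3.9909
k=4 src: inc=-0.090703, refl=-0.090703·-0.142857=0.0130; V=4.081633+-0.090703+0.012958=4.0039
k=5 load: inc=0.012958, refl=0.012958·-0.333333=-0.0043; V=3.990930+0.012958+-0.004319=3.9996
k=6 src: inc=-0.004319, refl=-0.004319·-0.142857=0.0006; V=4.003887+-0.004319+0.000617=4.0002
k=7 load: inc=0.000617, refl=0.000617·-0.333333=-0.0002; V=3.999568+0.000617+-0.000206=4.0000
k=8 src: inc=-0.000206, refl=-0.000206·-0.142857=0.0000; V=4.000185+-0.000206+0.000029=4.0000

0 0 source 5.7143
1 2 load 3.8095
2 4 source 4.0816
3 6 load 3.9909
4 8 source 4.0039
5 10 load 3.9996
6 12 source 4.0002
7 14 load 4.0000
8 16 source 4.0000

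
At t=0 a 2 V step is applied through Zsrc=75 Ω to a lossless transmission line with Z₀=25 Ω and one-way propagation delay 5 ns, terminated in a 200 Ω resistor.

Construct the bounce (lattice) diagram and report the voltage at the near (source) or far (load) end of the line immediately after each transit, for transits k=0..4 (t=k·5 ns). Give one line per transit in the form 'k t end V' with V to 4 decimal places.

Γ_L=0.777778, Γ_S=0.500000; launch V₁=2·25/100=0.500000
k=0 src: V=0.5000
k=1 load: inc=0.500000, refl=0.500000·0.777778=0.3889; V=0.000000+0.500000+0.388889=0.8889
k=2 src: inc=0.388889, refl=0.388889·0.500000=0.1944; V=0.500000+0.388889+0.194444=1.0833
k=3 load: inc=0.194444, refl=0.194444·0.777778=0.1512; V=0.888889+0.194444+0.151235=1.2346
k=4 src: inc=0.151235, refl=0.151235·0.500000=0.0756; V=1.083333+0.151235+0.075617=1.3102

0 0 source 0.5000
1 5 load 0.8889
2 10 source 1.0833
3 15 load 1.2346
4 20 source 1.3102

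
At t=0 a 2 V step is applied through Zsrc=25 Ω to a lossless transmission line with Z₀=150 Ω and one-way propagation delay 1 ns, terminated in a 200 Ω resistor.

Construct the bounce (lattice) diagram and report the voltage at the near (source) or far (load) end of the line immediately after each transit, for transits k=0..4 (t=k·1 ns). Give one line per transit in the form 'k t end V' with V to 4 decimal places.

Γ_L=0.142857, Γ_S=-0.714286; launch V₁=2·150/175=1.714286
k=0 src: V=1.7143
k=1 load: inc=1.714286, refl=1.714286·0.142857=0.2449; V=0.000000+1.714286+0.244898=1.9592
k=2 src: inc=0.244898, refl=0.244898·-0.714286=-0.1749; V=1.714286+0.244898+-0.174927=1.7843
k=3 load: inc=-0.174927, refl=-0.174927·0.142857=-0.0250; V=1.959184+-0.174927+-0.024990=1.7593
k=4 src: inc=-0.024990, refl=-0.024990·-0.714286=0.0178; V=1.784257+-0.024990+0.017850=1.7771

0 0 source 1.7143
1 1 load 1.9592
2 2 source 1.7843
3 3 load 1.7593
4 4 source 1.7771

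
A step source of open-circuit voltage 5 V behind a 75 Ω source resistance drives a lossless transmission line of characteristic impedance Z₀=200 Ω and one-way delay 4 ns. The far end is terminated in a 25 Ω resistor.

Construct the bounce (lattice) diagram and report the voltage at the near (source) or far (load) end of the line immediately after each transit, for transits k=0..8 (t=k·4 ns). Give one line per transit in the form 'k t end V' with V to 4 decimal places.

0 0 source 3.6364
1 4 load 0.8081
2 8 source 2.0937
3 12 load 1.0938
4 16 source 1.5483
5 20 load 1.1948
6 24 source 1.3554
7 28 load 1.2305
8 32 source 1.2873

Γ_L=-0.777778, Γ_S=-0.454545; launch V₁=5·200/275=3.636364
k=0 src: V=3.6364
k=1 load: inc=3.636364, refl=3.636364·-0.777778=-2.8283; V=0.000000+3.636364+-2.828283=0.8081
k=2 src: inc=-2.828283, refl=-2.828283·-0.454545=1.2856; V=3.636364+-2.828283+1.285583=2.0937
k=3 load: inc=1.285583, refl=1.285583·-0.777778=-0.9999; V=0.808081+1.285583+-0.999898=1.0938
k=4 src: inc=-0.999898, refl=-0.999898·-0.454545=0.4545; V=2.093664+-0.999898+0.454499=1.5483
k=5 load: inc=0.454499, refl=0.454499·-0.777778=-0.3535; V=1.093766+0.454499+-0.353499=1.1948
k=6 src: inc=-0.353499, refl=-0.353499·-0.454545=0.1607; V=1.548265+-0.353499+0.160681=1.3554
k=7 load: inc=0.160681, refl=0.160681·-0.777778=-0.1250; V=1.194766+0.160681+-0.124974=1.2305
k=8 src: inc=-0.124974, refl=-0.124974·-0.454545=0.0568; V=1.355447+-0.124974+0.056807=1.2873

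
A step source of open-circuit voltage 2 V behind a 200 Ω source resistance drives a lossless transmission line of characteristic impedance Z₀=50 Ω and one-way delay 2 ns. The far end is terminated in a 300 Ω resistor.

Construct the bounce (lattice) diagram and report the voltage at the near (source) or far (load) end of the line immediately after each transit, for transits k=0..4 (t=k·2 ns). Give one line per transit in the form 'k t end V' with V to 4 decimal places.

0 0 source 0.4000
1 2 load 0.6857
2 4 source 0.8571
3 6 load 0.9796
4 8 source 1.0531

Γ_L=0.714286, Γ_S=0.600000; launch V₁=2·50/250=0.400000
k=0 src: V=0.4000
k=1 load: inc=0.400000, refl=0.400000·0.714286=0.2857; V=0.000000+0.400000+0.285714=0.6857
k=2 src: inc=0.285714, refl=0.285714·0.600000=0.1714; V=0.400000+0.285714+0.171429=0.8571
k=3 load: inc=0.171429, refl=0.171429·0.714286=0.1224; V=0.685714+0.171429+0.122449=0.9796
k=4 src: inc=0.122449, refl=0.122449·0.600000=0.0735; V=0.857143+0.122449+0.073469=1.0531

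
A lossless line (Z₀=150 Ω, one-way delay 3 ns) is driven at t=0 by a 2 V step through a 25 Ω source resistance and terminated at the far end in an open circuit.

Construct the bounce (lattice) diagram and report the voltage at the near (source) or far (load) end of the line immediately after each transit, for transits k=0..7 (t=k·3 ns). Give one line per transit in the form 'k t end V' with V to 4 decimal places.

Γ_L=1.000000, Γ_S=-0.714286; launch V₁=2·150/175=1.714286
k=0 src: V=1.7143
k=1 load: inc=1.714286, refl=1.714286·1.000000=1.7143; V=0.000000+1.714286+1.714286=3.4286
k=2 src: inc=1.714286, refl=1.714286·-0.714286=-1.2245; V=1.714286+1.714286+-1.224490=2.2041
k=3 load: inc=-1.224490, refl=-1.224490·1.000000=-1.2245; V=3.428571+-1.224490+-1.224490=0.9796
k=4 src: inc=-1.224490, refl=-1.224490·-0.714286=0.8746; V=2.204082+-1.224490+0.874636=1.8542
k=5 load: inc=0.874636, refl=0.874636·1.000000=0.8746; V=0.979592+0.874636+0.874636=2.7289
k=6 src: inc=0.874636, refl=0.874636·-0.714286=-0.6247; V=1.854227+0.874636+-0.624740=2.1041
k=7 load: inc=-0.624740, refl=-0.624740·1.000000=-0.6247; V=2.728863+-0.624740+-0.624740=1.4794

0 0 source 1.7143
1 3 load 3.4286
2 6 source 2.2041
3 9 load 0.9796
4 12 source 1.8542
5 15 load 2.7289
6 18 source 2.1041
7 21 load 1.4794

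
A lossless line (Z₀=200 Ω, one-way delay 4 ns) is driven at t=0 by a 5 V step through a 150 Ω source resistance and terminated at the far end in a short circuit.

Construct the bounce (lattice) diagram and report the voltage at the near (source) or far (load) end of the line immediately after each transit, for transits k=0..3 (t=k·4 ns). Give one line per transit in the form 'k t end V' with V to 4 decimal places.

0 0 source 2.8571
1 4 load 0.0000
2 8 source 0.4082
3 12 load 0.0000

Γ_L=-1.000000, Γ_S=-0.142857; launch V₁=5·200/350=2.857143
k=0 src: V=2.8571
k=1 load: inc=2.857143, refl=2.857143·-1.000000=-2.8571; V=0.000000+2.857143+-2.857143=0.0000
k=2 src: inc=-2.857143, refl=-2.857143·-0.142857=0.4082; V=2.857143+-2.857143+0.408163=0.4082
k=3 load: inc=0.408163, refl=0.408163·-1.000000=-0.4082; V=0.000000+0.408163+-0.408163=0.0000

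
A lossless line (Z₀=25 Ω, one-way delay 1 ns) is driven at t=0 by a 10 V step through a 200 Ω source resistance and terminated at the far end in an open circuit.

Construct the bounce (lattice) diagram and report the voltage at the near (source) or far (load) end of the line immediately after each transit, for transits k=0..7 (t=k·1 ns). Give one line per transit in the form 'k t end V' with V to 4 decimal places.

0 0 source 1.1111
1 1 load 2.2222
2 2 source 3.0864
3 3 load 3.9506
4 4 source 4.6228
5 5 load 5.2949
6 6 source 5.8177
7 7 load 6.3405

Γ_L=1.000000, Γ_S=0.777778; launch V₁=10·25/225=1.111111
k=0 src: V=1.1111
k=1 load: inc=1.111111, refl=1.111111·1.000000=1.1111; V=0.000000+1.111111+1.111111=2.2222
k=2 src: inc=1.111111, refl=1.111111·0.777778=0.8642; V=1.111111+1.111111+0.864198=3.0864
k=3 load: inc=0.864198, refl=0.864198·1.000000=0.8642; V=2.222222+0.864198+0.864198=3.9506
k=4 src: inc=0.864198, refl=0.864198·0.777778=0.6722; V=3.086420+0.864198+0.672154=4.6228
k=5 load: inc=0.672154, refl=0.672154·1.000000=0.6722; V=3.950617+0.672154+0.672154=5.2949
k=6 src: inc=0.672154, refl=0.672154·0.777778=0.5228; V=4.622771+0.672154+0.522786=5.8177
k=7 load: inc=0.522786, refl=0.522786·1.000000=0.5228; V=5.294925+0.522786+0.522786=6.3405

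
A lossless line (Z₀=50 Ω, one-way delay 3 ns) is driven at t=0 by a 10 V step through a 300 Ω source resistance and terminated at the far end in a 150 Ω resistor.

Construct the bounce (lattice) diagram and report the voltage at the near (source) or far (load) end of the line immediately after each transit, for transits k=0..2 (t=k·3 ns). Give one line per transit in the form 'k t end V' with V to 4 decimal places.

0 0 source 1.4286
1 3 load 2.1429
2 6 source 2.6531

Γ_L=0.500000, Γ_S=0.714286; launch V₁=10·50/350=1.428571
k=0 src: V=1.4286
k=1 load: inc=1.428571, refl=1.428571·0.500000=0.7143; V=0.000000+1.428571+0.714286=2.1429
k=2 src: inc=0.714286, refl=0.714286·0.714286=0.5102; V=1.428571+0.714286+0.510204=2.6531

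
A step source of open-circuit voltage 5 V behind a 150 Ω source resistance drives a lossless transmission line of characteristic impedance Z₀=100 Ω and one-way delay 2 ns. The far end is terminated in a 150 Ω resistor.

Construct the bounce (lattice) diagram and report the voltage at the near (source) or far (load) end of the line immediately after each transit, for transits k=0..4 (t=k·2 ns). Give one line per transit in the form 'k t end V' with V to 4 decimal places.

Γ_L=0.200000, Γ_S=0.200000; launch V₁=5·100/250=2.000000
k=0 src: V=2.0000
k=1 load: inc=2.000000, refl=2.000000·0.200000=0.4000; V=0.000000+2.000000+0.400000=2.4000
k=2 src: inc=0.400000, refl=0.400000·0.200000=0.0800; V=2.000000+0.400000+0.080000=2.4800
k=3 load: inc=0.080000, refl=0.080000·0.200000=0.0160; V=2.400000+0.080000+0.016000=2.4960
k=4 src: inc=0.016000, refl=0.016000·0.200000=0.0032; V=2.480000+0.016000+0.003200=2.4992

0 0 source 2.0000
1 2 load 2.4000
2 4 source 2.4800
3 6 load 2.4960
4 8 source 2.4992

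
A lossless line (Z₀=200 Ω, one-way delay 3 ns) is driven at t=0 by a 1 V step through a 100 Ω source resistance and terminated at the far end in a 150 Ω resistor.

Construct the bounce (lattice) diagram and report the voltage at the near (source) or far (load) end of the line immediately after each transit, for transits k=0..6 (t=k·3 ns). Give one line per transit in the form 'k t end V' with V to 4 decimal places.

Γ_L=-0.142857, Γ_S=-0.333333; launch V₁=1·200/300=0.666667
k=0 src: V=0.6667
k=1 load: inc=0.666667, refl=0.666667·-0.142857=-0.0952; V=0.000000+0.666667+-0.095238=0.5714
k=2 src: inc=-0.095238, refl=-0.095238·-0.333333=0.0317; V=0.666667+-0.095238+0.031746=0.6032
k=3 load: inc=0.031746, refl=0.031746·-0.142857=-0.0045; V=0.571429+0.031746+-0.004535=0.5986
k=4 src: inc=-0.004535, refl=-0.004535·-0.333333=0.0015; V=0.603175+-0.004535+0.001512=0.6002
k=5 load: inc=0.001512, refl=0.001512·-0.142857=-0.0002; V=0.598639+0.001512+-0.000216=0.5999
k=6 src: inc=-0.000216, refl=-0.000216·-0.333333=0.0001; V=0.600151+-0.000216+0.000072=0.6000

0 0 source 0.6667
1 3 load 0.5714
2 6 source 0.6032
3 9 load 0.5986
4 12 source 0.6002
5 15 load 0.5999
6 18 source 0.6000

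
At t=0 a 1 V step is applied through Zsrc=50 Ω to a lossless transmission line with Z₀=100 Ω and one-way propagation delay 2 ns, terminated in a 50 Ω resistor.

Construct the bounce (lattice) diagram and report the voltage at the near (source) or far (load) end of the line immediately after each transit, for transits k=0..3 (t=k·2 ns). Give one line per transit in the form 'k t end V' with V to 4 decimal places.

Γ_L=-0.333333, Γ_S=-0.333333; launch V₁=1·100/150=0.666667
k=0 src: V=0.6667
k=1 load: inc=0.666667, refl=0.666667·-0.333333=-0.2222; V=0.000000+0.666667+-0.222222=0.4444
k=2 src: inc=-0.222222, refl=-0.222222·-0.333333=0.0741; V=0.666667+-0.222222+0.074074=0.5185
k=3 load: inc=0.074074, refl=0.074074·-0.333333=-0.0247; V=0.444444+0.074074+-0.024691=0.4938

0 0 source 0.6667
1 2 load 0.4444
2 4 source 0.5185
3 6 load 0.4938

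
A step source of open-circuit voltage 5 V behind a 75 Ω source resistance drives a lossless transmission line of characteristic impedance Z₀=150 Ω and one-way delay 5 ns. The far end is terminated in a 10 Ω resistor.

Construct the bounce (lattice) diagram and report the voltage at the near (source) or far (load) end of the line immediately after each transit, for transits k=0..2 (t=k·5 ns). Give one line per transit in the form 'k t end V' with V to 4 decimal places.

0 0 source 3.3333
1 5 load 0.4167
2 10 source 1.3889

Γ_L=-0.875000, Γ_S=-0.333333; launch V₁=5·150/225=3.333333
k=0 src: V=3.3333
k=1 load: inc=3.333333, refl=3.333333·-0.875000=-2.9167; V=0.000000+3.333333+-2.916667=0.4167
k=2 src: inc=-2.916667, refl=-2.916667·-0.333333=0.9722; V=3.333333+-2.916667+0.972222=1.3889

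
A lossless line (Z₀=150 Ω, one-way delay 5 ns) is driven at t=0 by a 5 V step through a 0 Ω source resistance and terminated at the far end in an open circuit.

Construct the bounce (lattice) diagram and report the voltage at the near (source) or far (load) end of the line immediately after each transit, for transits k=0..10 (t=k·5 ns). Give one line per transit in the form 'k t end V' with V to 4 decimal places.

0 0 source 5.0000
1 5 load 10.0000
2 10 source 5.0000
3 15 load 0.0000
4 20 source 5.0000
5 25 load 10.0000
6 30 source 5.0000
7 35 load 0.0000
8 40 source 5.0000
9 45 load 10.0000
10 50 source 5.0000

Γ_L=1.000000, Γ_S=-1.000000; launch V₁=5·150/150=5.000000
k=0 src: V=5.0000
k=1 load: inc=5.000000, refl=5.000000·1.000000=5.0000; V=0.000000+5.000000+5.000000=10.0000
k=2 src: inc=5.000000, refl=5.000000·-1.000000=-5.0000; V=5.000000+5.000000+-5.000000=5.0000
k=3 load: inc=-5.000000, refl=-5.000000·1.000000=-5.0000; V=10.000000+-5.000000+-5.000000=0.0000
k=4 src: inc=-5.000000, refl=-5.000000·-1.000000=5.0000; V=5.000000+-5.000000+5.000000=5.0000
k=5 load: inc=5.000000, refl=5.000000·1.000000=5.0000; V=0.000000+5.000000+5.000000=10.0000
k=6 src: inc=5.000000, refl=5.000000·-1.000000=-5.0000; V=5.000000+5.000000+-5.000000=5.0000
k=7 load: inc=-5.000000, refl=-5.000000·1.000000=-5.0000; V=10.000000+-5.000000+-5.000000=0.0000
k=8 src: inc=-5.000000, refl=-5.000000·-1.000000=5.0000; V=5.000000+-5.000000+5.000000=5.0000
k=9 load: inc=5.000000, refl=5.000000·1.000000=5.0000; V=0.000000+5.000000+5.000000=10.0000
k=10 src: inc=5.000000, refl=5.000000·-1.000000=-5.0000; V=5.000000+5.000000+-5.000000=5.0000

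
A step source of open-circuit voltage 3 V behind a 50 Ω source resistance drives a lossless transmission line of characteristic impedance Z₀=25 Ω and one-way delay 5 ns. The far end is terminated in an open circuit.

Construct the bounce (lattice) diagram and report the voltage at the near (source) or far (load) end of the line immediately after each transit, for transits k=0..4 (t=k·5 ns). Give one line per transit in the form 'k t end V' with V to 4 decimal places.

0 0 source 1.0000
1 5 load 2.0000
2 10 source 2.3333
3 15 load 2.6667
4 20 source 2.7778

Γ_L=1.000000, Γ_S=0.333333; launch V₁=3·25/75=1.000000
k=0 src: V=1.0000
k=1 load: inc=1.000000, refl=1.000000·1.000000=1.0000; V=0.000000+1.000000+1.000000=2.0000
k=2 src: inc=1.000000, refl=1.000000·0.333333=0.3333; V=1.000000+1.000000+0.333333=2.3333
k=3 load: inc=0.333333, refl=0.333333·1.000000=0.3333; V=2.000000+0.333333+0.333333=2.6667
k=4 src: inc=0.333333, refl=0.333333·0.333333=0.1111; V=2.333333+0.333333+0.111111=2.7778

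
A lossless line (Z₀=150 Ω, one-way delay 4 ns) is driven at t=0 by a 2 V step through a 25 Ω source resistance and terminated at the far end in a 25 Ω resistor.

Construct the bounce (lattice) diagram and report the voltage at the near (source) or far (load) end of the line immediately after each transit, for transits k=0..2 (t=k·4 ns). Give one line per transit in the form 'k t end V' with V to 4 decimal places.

Γ_L=-0.714286, Γ_S=-0.714286; launch V₁=2·150/175=1.714286
k=0 src: V=1.7143
k=1 load: inc=1.714286, refl=1.714286·-0.714286=-1.2245; V=0.000000+1.714286+-1.224490=0.4898
k=2 src: inc=-1.224490, refl=-1.224490·-0.714286=0.8746; V=1.714286+-1.224490+0.874636=1.3644

0 0 source 1.7143
1 4 load 0.4898
2 8 source 1.3644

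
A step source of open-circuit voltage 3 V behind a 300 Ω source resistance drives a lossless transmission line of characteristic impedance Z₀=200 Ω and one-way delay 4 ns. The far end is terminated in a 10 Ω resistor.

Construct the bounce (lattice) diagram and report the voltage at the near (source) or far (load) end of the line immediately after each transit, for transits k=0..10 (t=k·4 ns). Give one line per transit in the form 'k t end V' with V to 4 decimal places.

Γ_L=-0.904762, Γ_S=0.200000; launch V₁=3·200/500=1.200000
k=0 src: V=1.2000
k=1 load: inc=1.200000, refl=1.200000·-0.904762=-1.0857; V=0.000000+1.200000+-1.085714=0.1143
k=2 src: inc=-1.085714, refl=-1.085714·0.200000=-0.2171; V=1.200000+-1.085714+-0.217143=-0.1029
k=3 load: inc=-0.217143, refl=-0.217143·-0.904762=0.1965; V=0.114286+-0.217143+0.196463=0.0936
k=4 src: inc=0.196463, refl=0.196463·0.200000=0.0393; V=-0.102857+0.196463+0.039293=0.1329
k=5 load: inc=0.039293, refl=0.039293·-0.904762=-0.0356; V=0.093605+0.039293+-0.035550=0.0973
k=6 src: inc=-0.035550, refl=-0.035550·0.200000=-0.0071; V=0.132898+-0.035550+-0.007110=0.0902
k=7 load: inc=-0.007110, refl=-0.007110·-0.904762=0.0064; V=0.097348+-0.007110+0.006433=0.0967
k=8 src: inc=0.006433, refl=0.006433·0.200000=0.0013; V=0.090238+0.006433+0.001287=0.0980
k=9 load: inc=0.001287, refl=0.001287·-0.904762=-0.0012; V=0.096670+0.001287+-0.001164=0.0968
k=10 src: inc=-0.001164, refl=-0.001164·0.200000=-0.0002; V=0.097957+-0.001164+-0.000233=0.0966

0 0 source 1.2000
1 4 load 0.1143
2 8 source -0.1029
3 12 load 0.0936
4 16 source 0.1329
5 20 load 0.0973
6 24 source 0.0902
7 28 load 0.0967
8 32 source 0.0980
9 36 load 0.0968
10 40 source 0.0966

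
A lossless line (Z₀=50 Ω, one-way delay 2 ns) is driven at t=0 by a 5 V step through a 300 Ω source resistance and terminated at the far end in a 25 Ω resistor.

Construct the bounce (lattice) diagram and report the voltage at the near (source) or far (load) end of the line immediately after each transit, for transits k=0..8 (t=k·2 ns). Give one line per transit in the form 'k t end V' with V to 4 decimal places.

0 0 source 0.7143
1 2 load 0.4762
2 4 source 0.3061
3 6 load 0.3628
4 8 source 0.4033
5 10 load 0.3898
6 12 source 0.3802
7 14 load 0.3834
8 16 source 0.3857

Γ_L=-0.333333, Γ_S=0.714286; launch V₁=5·50/350=0.714286
k=0 src: V=0.7143
k=1 load: inc=0.714286, refl=0.714286·-0.333333=-0.2381; V=0.000000+0.714286+-0.238095=0.4762
k=2 src: inc=-0.238095, refl=-0.238095·0.714286=-0.1701; V=0.714286+-0.238095+-0.170068=0.3061
k=3 load: inc=-0.170068, refl=-0.170068·-0.333333=0.0567; V=0.476190+-0.170068+0.056689=0.3628
k=4 src: inc=0.056689, refl=0.056689·0.714286=0.0405; V=0.306122+0.056689+0.040492=0.4033
k=5 load: inc=0.040492, refl=0.040492·-0.333333=-0.0135; V=0.362812+0.040492+-0.013497=0.3898
k=6 src: inc=-0.013497, refl=-0.013497·0.714286=-0.0096; V=0.403304+-0.013497+-0.009641=0.3802
k=7 load: inc=-0.009641, refl=-0.009641·-0.333333=0.0032; V=0.389807+-0.009641+0.003214=0.3834
k=8 src: inc=0.003214, refl=0.003214·0.714286=0.0023; V=0.380166+0.003214+0.002295=0.3857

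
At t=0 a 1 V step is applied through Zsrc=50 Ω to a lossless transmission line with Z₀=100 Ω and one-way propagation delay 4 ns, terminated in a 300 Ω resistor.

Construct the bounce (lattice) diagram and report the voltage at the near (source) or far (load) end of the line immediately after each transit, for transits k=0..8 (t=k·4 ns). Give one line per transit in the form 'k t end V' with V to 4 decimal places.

0 0 source 0.6667
1 4 load 1.0000
2 8 source 0.8889
3 12 load 0.8333
4 16 source 0.8519
5 20 load 0.8611
6 24 source 0.8580
7 28 load 0.8565
8 32 source 0.8570

Γ_L=0.500000, Γ_S=-0.333333; launch V₁=1·100/150=0.666667
k=0 src: V=0.6667
k=1 load: inc=0.666667, refl=0.666667·0.500000=0.3333; V=0.000000+0.666667+0.333333=1.0000
k=2 src: inc=0.333333, refl=0.333333·-0.333333=-0.1111; V=0.666667+0.333333+-0.111111=0.8889
k=3 load: inc=-0.111111, refl=-0.111111·0.500000=-0.0556; V=1.000000+-0.111111+-0.055556=0.8333
k=4 src: inc=-0.055556, refl=-0.055556·-0.333333=0.0185; V=0.888889+-0.055556+0.018519=0.8519
k=5 load: inc=0.018519, refl=0.018519·0.500000=0.0093; V=0.833333+0.018519+0.009259=0.8611
k=6 src: inc=0.009259, refl=0.009259·-0.333333=-0.0031; V=0.851852+0.009259+-0.003086=0.8580
k=7 load: inc=-0.003086, refl=-0.003086·0.500000=-0.0015; V=0.861111+-0.003086+-0.001543=0.8565
k=8 src: inc=-0.001543, refl=-0.001543·-0.333333=0.0005; V=0.858025+-0.001543+0.000514=0.8570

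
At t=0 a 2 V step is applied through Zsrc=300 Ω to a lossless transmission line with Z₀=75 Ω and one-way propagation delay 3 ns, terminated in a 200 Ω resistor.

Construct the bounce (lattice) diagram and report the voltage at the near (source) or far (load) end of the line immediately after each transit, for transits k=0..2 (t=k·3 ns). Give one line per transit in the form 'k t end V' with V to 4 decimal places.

0 0 source 0.4000
1 3 load 0.5818
2 6 source 0.6909

Γ_L=0.454545, Γ_S=0.600000; launch V₁=2·75/375=0.400000
k=0 src: V=0.4000
k=1 load: inc=0.400000, refl=0.400000·0.454545=0.1818; V=0.000000+0.400000+0.181818=0.5818
k=2 src: inc=0.181818, refl=0.181818·0.600000=0.1091; V=0.400000+0.181818+0.109091=0.6909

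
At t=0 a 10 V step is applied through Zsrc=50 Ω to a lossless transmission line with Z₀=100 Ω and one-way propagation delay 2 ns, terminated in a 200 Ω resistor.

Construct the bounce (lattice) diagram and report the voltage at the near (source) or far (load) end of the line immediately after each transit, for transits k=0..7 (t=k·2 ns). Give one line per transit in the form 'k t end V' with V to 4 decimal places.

Γ_L=0.333333, Γ_S=-0.333333; launch V₁=10·100/150=6.666667
k=0 src: V=6.6667
k=1 load: inc=6.666667, refl=6.666667·0.333333=2.2222; V=0.000000+6.666667+2.222222=8.8889
k=2 src: inc=2.222222, refl=2.222222·-0.333333=-0.7407; V=6.666667+2.222222+-0.740741=8.1481
k=3 load: inc=-0.740741, refl=-0.740741·0.333333=-0.2469; V=8.888889+-0.740741+-0.246914=7.9012
k=4 src: inc=-0.246914, refl=-0.246914·-0.333333=0.0823; V=8.148148+-0.246914+0.082305=7.9835
k=5 load: inc=0.082305, refl=0.082305·0.333333=0.0274; V=7.901235+0.082305+0.027435=8.0110
k=6 src: inc=0.027435, refl=0.027435·-0.333333=-0.0091; V=7.983539+0.027435+-0.009145=8.0018
k=7 load: inc=-0.009145, refl=-0.009145·0.333333=-0.0030; V=8.010974+-0.009145+-0.003048=7.9988

0 0 source 6.6667
1 2 load 8.8889
2 4 source 8.1481
3 6 load 7.9012
4 8 source 7.9835
5 10 load 8.0110
6 12 source 8.0018
7 14 load 7.9988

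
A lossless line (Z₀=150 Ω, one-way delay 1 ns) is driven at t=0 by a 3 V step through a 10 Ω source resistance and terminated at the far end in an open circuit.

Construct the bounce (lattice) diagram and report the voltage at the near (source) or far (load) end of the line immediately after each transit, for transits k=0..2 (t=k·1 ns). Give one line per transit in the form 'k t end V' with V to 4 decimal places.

Γ_L=1.000000, Γ_S=-0.875000; launch V₁=3·150/160=2.812500
k=0 src: V=2.8125
k=1 load: inc=2.812500, refl=2.812500·1.000000=2.8125; V=0.000000+2.812500+2.812500=5.6250
k=2 src: inc=2.812500, refl=2.812500·-0.875000=-2.4609; V=2.812500+2.812500+-2.460938=3.1641

0 0 source 2.8125
1 1 load 5.6250
2 2 source 3.1641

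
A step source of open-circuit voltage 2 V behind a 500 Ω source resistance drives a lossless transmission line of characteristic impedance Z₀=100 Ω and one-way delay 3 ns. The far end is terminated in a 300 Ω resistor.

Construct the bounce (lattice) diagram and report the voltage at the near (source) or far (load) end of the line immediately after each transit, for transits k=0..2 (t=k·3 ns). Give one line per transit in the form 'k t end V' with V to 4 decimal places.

0 0 source 0.3333
1 3 load 0.5000
2 6 source 0.6111

Γ_L=0.500000, Γ_S=0.666667; launch V₁=2·100/600=0.333333
k=0 src: V=0.3333
k=1 load: inc=0.333333, refl=0.333333·0.500000=0.1667; V=0.000000+0.333333+0.166667=0.5000
k=2 src: inc=0.166667, refl=0.166667·0.666667=0.1111; V=0.333333+0.166667+0.111111=0.6111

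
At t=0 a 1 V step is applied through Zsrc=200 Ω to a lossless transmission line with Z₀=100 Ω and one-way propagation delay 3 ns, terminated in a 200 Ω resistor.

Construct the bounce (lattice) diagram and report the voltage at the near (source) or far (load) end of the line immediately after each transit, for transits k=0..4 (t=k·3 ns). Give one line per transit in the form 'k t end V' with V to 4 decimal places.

Γ_L=0.333333, Γ_S=0.333333; launch V₁=1·100/300=0.333333
k=0 src: V=0.3333
k=1 load: inc=0.333333, refl=0.333333·0.333333=0.1111; V=0.000000+0.333333+0.111111=0.4444
k=2 src: inc=0.111111, refl=0.111111·0.333333=0.0370; V=0.333333+0.111111+0.037037=0.4815
k=3 load: inc=0.037037, refl=0.037037·0.333333=0.0123; V=0.444444+0.037037+0.012346=0.4938
k=4 src: inc=0.012346, refl=0.012346·0.333333=0.0041; V=0.481481+0.012346+0.004115=0.4979

0 0 source 0.3333
1 3 load 0.4444
2 6 source 0.4815
3 9 load 0.4938
4 12 source 0.4979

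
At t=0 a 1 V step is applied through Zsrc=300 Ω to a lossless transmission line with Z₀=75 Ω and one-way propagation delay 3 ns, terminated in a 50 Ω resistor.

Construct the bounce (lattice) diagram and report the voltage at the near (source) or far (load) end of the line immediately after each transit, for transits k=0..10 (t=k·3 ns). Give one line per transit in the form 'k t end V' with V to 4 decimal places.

0 0 source 0.2000
1 3 load 0.1600
2 6 source 0.1360
3 9 load 0.1408
4 12 source 0.1437
5 15 load 0.1431
6 18 source 0.1428
7 21 load 0.1428
8 24 source 0.1429
9 27 load 0.1429
10 30 source 0.1429

Γ_L=-0.200000, Γ_S=0.600000; launch V₁=1·75/375=0.200000
k=0 src: V=0.2000
k=1 load: inc=0.200000, refl=0.200000·-0.200000=-0.0400; V=0.000000+0.200000+-0.040000=0.1600
k=2 src: inc=-0.040000, refl=-0.040000·0.600000=-0.0240; V=0.200000+-0.040000+-0.024000=0.1360
k=3 load: inc=-0.024000, refl=-0.024000·-0.200000=0.0048; V=0.160000+-0.024000+0.004800=0.1408
k=4 src: inc=0.004800, refl=0.004800·0.600000=0.0029; V=0.136000+0.004800+0.002880=0.1437
k=5 load: inc=0.002880, refl=0.002880·-0.200000=-0.0006; V=0.140800+0.002880+-0.000576=0.1431
k=6 src: inc=-0.000576, refl=-0.000576·0.600000=-0.0003; V=0.143680+-0.000576+-0.000346=0.1428
k=7 load: inc=-0.000346, refl=-0.000346·-0.200000=0.0001; V=0.143104+-0.000346+0.000069=0.1428
k=8 src: inc=0.000069, refl=0.000069·0.600000=0.0000; V=0.142758+0.000069+0.000041=0.1429
k=9 load: inc=0.000041, refl=0.000041·-0.200000=-0.0000; V=0.142828+0.000041+-0.000008=0.1429
k=10 src: inc=-0.000008, refl=-0.000008·0.600000=-0.0000; V=0.142869+-0.000008+-0.000005=0.1429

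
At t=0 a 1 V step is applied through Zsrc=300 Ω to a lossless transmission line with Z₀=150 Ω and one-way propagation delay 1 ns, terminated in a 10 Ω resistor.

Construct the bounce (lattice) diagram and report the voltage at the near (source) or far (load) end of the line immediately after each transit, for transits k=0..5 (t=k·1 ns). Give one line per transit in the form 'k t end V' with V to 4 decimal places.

0 0 source 0.3333
1 1 load 0.0417
2 2 source -0.0556
3 3 load 0.0295
4 4 source 0.0579
5 5 load 0.0331

Γ_L=-0.875000, Γ_S=0.333333; launch V₁=1·150/450=0.333333
k=0 src: V=0.3333
k=1 load: inc=0.333333, refl=0.333333·-0.875000=-0.2917; V=0.000000+0.333333+-0.291667=0.0417
k=2 src: inc=-0.291667, refl=-0.291667·0.333333=-0.0972; V=0.333333+-0.291667+-0.097222=-0.0556
k=3 load: inc=-0.097222, refl=-0.097222·-0.875000=0.0851; V=0.041667+-0.097222+0.085069=0.0295
k=4 src: inc=0.085069, refl=0.085069·0.333333=0.0284; V=-0.055556+0.085069+0.028356=0.0579
k=5 load: inc=0.028356, refl=0.028356·-0.875000=-0.0248; V=0.029514+0.028356+-0.024812=0.0331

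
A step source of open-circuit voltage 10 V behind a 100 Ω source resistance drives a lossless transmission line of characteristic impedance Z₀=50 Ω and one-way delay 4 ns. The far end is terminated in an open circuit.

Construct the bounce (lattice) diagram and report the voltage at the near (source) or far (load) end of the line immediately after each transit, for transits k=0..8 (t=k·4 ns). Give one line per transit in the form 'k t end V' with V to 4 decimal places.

0 0 source 3.3333
1 4 load 6.6667
2 8 source 7.7778
3 12 load 8.8889
4 16 source 9.2593
5 20 load 9.6296
6 24 source 9.7531
7 28 load 9.8765
8 32 source 9.9177

Γ_L=1.000000, Γ_S=0.333333; launch V₁=10·50/150=3.333333
k=0 src: V=3.3333
k=1 load: inc=3.333333, refl=3.333333·1.000000=3.3333; V=0.000000+3.333333+3.333333=6.6667
k=2 src: inc=3.333333, refl=3.333333·0.333333=1.1111; V=3.333333+3.333333+1.111111=7.7778
k=3 load: inc=1.111111, refl=1.111111·1.000000=1.1111; V=6.666667+1.111111+1.111111=8.8889
k=4 src: inc=1.111111, refl=1.111111·0.333333=0.3704; V=7.777778+1.111111+0.370370=9.2593
k=5 load: inc=0.370370, refl=0.370370·1.000000=0.3704; V=8.888889+0.370370+0.370370=9.6296
k=6 src: inc=0.370370, refl=0.370370·0.333333=0.1235; V=9.259259+0.370370+0.123457=9.7531
k=7 load: inc=0.123457, refl=0.123457·1.000000=0.1235; V=9.629630+0.123457+0.123457=9.8765
k=8 src: inc=0.123457, refl=0.123457·0.333333=0.0412; V=9.753086+0.123457+0.041152=9.9177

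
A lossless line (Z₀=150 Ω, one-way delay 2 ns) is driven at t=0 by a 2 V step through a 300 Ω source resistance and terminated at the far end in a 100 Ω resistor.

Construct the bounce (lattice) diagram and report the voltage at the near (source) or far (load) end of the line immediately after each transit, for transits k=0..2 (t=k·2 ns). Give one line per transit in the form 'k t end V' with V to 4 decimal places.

0 0 source 0.6667
1 2 load 0.5333
2 4 source 0.4889

Γ_L=-0.200000, Γ_S=0.333333; launch V₁=2·150/450=0.666667
k=0 src: V=0.6667
k=1 load: inc=0.666667, refl=0.666667·-0.200000=-0.1333; V=0.000000+0.666667+-0.133333=0.5333
k=2 src: inc=-0.133333, refl=-0.133333·0.333333=-0.0444; V=0.666667+-0.133333+-0.044444=0.4889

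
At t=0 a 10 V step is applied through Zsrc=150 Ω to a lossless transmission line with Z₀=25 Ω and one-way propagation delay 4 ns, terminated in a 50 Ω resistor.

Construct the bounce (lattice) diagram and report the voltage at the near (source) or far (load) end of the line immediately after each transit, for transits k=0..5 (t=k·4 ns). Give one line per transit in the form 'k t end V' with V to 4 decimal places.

0 0 source 1.4286
1 4 load 1.9048
2 8 source 2.2449
3 12 load 2.3583
4 16 source 2.4393
5 20 load 2.4663

Γ_L=0.333333, Γ_S=0.714286; launch V₁=10·25/175=1.428571
k=0 src: V=1.4286
k=1 load: inc=1.428571, refl=1.428571·0.333333=0.4762; V=0.000000+1.428571+0.476190=1.9048
k=2 src: inc=0.476190, refl=0.476190·0.714286=0.3401; V=1.428571+0.476190+0.340136=2.2449
k=3 load: inc=0.340136, refl=0.340136·0.333333=0.1134; V=1.904762+0.340136+0.113379=2.3583
k=4 src: inc=0.113379, refl=0.113379·0.714286=0.0810; V=2.244898+0.113379+0.080985=2.4393
k=5 load: inc=0.080985, refl=0.080985·0.333333=0.0270; V=2.358277+0.080985+0.026995=2.4663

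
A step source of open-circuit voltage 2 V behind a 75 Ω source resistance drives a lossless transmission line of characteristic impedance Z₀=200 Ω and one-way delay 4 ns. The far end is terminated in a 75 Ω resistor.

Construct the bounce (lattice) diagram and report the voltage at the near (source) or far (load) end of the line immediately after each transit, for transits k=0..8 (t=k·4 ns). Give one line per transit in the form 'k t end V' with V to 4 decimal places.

0 0 source 1.4545
1 4 load 0.7934
2 8 source 1.0939
3 12 load 0.9573
4 16 source 1.0194
5 20 load 0.9912
6 24 source 1.0040
7 28 load 0.9982
8 32 source 1.0008

Γ_L=-0.454545, Γ_S=-0.454545; launch V₁=2·200/275=1.454545
k=0 src: V=1.4545
k=1 load: inc=1.454545, refl=1.454545·-0.454545=-0.6612; V=0.000000+1.454545+-0.661157=0.7934
k=2 src: inc=-0.661157, refl=-0.661157·-0.454545=0.3005; V=1.454545+-0.661157+0.300526=1.0939
k=3 load: inc=0.300526, refl=0.300526·-0.454545=-0.1366; V=0.793388+0.300526+-0.136603=0.9573
k=4 src: inc=-0.136603, refl=-0.136603·-0.454545=0.0621; V=1.093914+-0.136603+0.062092=1.0194
k=5 load: inc=0.062092, refl=0.062092·-0.454545=-0.0282; V=0.957312+0.062092+-0.028224=0.9912
k=6 src: inc=-0.028224, refl=-0.028224·-0.454545=0.0128; V=1.019404+-0.028224+0.012829=1.0040
k=7 load: inc=0.012829, refl=0.012829·-0.454545=-0.0058; V=0.991180+0.012829+-0.005831=0.9982
k=8 src: inc=-0.005831, refl=-0.005831·-0.454545=0.0027; V=1.004009+-0.005831+0.002651=1.0008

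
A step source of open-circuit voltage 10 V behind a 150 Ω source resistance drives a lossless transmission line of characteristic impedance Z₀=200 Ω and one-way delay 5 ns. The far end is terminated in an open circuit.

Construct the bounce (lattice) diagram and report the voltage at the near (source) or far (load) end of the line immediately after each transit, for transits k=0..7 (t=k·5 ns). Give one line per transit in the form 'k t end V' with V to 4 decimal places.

Γ_L=1.000000, Γ_S=-0.142857; launch V₁=10·200/350=5.714286
k=0 src: V=5.7143
k=1 load: inc=5.714286, refl=5.714286·1.000000=5.7143; V=0.000000+5.714286+5.714286=11.4286
k=2 src: inc=5.714286, refl=5.714286·-0.142857=-0.8163; V=5.714286+5.714286+-0.816327=10.6122
k=3 load: inc=-0.816327, refl=-0.816327·1.000000=-0.8163; V=11.428571+-0.816327+-0.816327=9.7959
k=4 src: inc=-0.816327, refl=-0.816327·-0.142857=0.1166; V=10.612245+-0.816327+0.116618=9.9125
k=5 load: inc=0.116618, refl=0.116618·1.000000=0.1166; V=9.795918+0.116618+0.116618=10.0292
k=6 src: inc=0.116618, refl=0.116618·-0.142857=-0.0167; V=9.912536+0.116618+-0.016660=10.0125
k=7 load: inc=-0.016660, refl=-0.016660·1.000000=-0.0167; V=10.029155+-0.016660+-0.016660=9.9958

0 0 source 5.7143
1 5 load 11.4286
2 10 source 10.6122
3 15 load 9.7959
4 20 source 9.9125
5 25 load 10.0292
6 30 source 10.0125
7 35 load 9.9958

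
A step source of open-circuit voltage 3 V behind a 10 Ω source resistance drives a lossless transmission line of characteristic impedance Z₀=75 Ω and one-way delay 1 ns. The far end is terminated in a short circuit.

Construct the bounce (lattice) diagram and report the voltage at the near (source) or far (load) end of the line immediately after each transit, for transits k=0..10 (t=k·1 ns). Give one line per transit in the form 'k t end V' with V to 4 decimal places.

0 0 source 2.6471
1 1 load 0.0000
2 2 source 2.0242
3 3 load 0.0000
4 4 source 1.5479
5 5 load 0.0000
6 6 source 1.1837
7 7 load 0.0000
8 8 source 0.9052
9 9 load 0.0000
10 10 source 0.6922

Γ_L=-1.000000, Γ_S=-0.764706; launch V₁=3·75/85=2.647059
k=0 src: V=2.6471
k=1 load: inc=2.647059, refl=2.647059·-1.000000=-2.6471; V=0.000000+2.647059+-2.647059=0.0000
k=2 src: inc=-2.647059, refl=-2.647059·-0.764706=2.0242; V=2.647059+-2.647059+2.024221=2.0242
k=3 load: inc=2.024221, refl=2.024221·-1.000000=-2.0242; V=0.000000+2.024221+-2.024221=0.0000
k=4 src: inc=-2.024221, refl=-2.024221·-0.764706=1.5479; V=2.024221+-2.024221+1.547934=1.5479
k=5 load: inc=1.547934, refl=1.547934·-1.000000=-1.5479; V=0.000000+1.547934+-1.547934=0.0000
k=6 src: inc=-1.547934, refl=-1.547934·-0.764706=1.1837; V=1.547934+-1.547934+1.183714=1.1837
k=7 load: inc=1.183714, refl=1.183714·-1.000000=-1.1837; V=0.000000+1.183714+-1.183714=0.0000
k=8 src: inc=-1.183714, refl=-1.183714·-0.764706=0.9052; V=1.183714+-1.183714+0.905193=0.9052
k=9 load: inc=0.905193, refl=0.905193·-1.000000=-0.9052; V=0.000000+0.905193+-0.905193=0.0000
k=10 src: inc=-0.905193, refl=-0.905193·-0.764706=0.6922; V=0.905193+-0.905193+0.692207=0.6922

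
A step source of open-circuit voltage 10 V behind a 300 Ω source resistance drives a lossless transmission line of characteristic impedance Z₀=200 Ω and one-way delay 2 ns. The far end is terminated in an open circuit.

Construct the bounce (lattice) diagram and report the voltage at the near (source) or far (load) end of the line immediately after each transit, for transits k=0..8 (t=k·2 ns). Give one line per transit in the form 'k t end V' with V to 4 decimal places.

0 0 source 4.0000
1 2 load 8.0000
2 4 source 8.8000
3 6 load 9.6000
4 8 source 9.7600
5 10 load 9.9200
6 12 source 9.9520
7 14 load 9.9840
8 16 source 9.9904

Γ_L=1.000000, Γ_S=0.200000; launch V₁=10·200/500=4.000000
k=0 src: V=4.0000
k=1 load: inc=4.000000, refl=4.000000·1.000000=4.0000; V=0.000000+4.000000+4.000000=8.0000
k=2 src: inc=4.000000, refl=4.000000·0.200000=0.8000; V=4.000000+4.000000+0.800000=8.8000
k=3 load: inc=0.800000, refl=0.800000·1.000000=0.8000; V=8.000000+0.800000+0.800000=9.6000
k=4 src: inc=0.800000, refl=0.800000·0.200000=0.1600; V=8.800000+0.800000+0.160000=9.7600
k=5 load: inc=0.160000, refl=0.160000·1.000000=0.1600; V=9.600000+0.160000+0.160000=9.9200
k=6 src: inc=0.160000, refl=0.160000·0.200000=0.0320; V=9.760000+0.160000+0.032000=9.9520
k=7 load: inc=0.032000, refl=0.032000·1.000000=0.0320; V=9.920000+0.032000+0.032000=9.9840
k=8 src: inc=0.032000, refl=0.032000·0.200000=0.0064; V=9.952000+0.032000+0.006400=9.9904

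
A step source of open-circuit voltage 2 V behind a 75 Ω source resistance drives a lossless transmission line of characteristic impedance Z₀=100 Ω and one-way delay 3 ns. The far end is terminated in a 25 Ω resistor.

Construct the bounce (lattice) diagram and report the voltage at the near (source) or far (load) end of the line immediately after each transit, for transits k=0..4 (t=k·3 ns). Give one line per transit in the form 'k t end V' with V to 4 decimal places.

Γ_L=-0.600000, Γ_S=-0.142857; launch V₁=2·100/175=1.142857
k=0 src: V=1.1429
k=1 load: inc=1.142857, refl=1.142857·-0.600000=-0.6857; V=0.000000+1.142857+-0.685714=0.4571
k=2 src: inc=-0.685714, refl=-0.685714·-0.142857=0.0980; V=1.142857+-0.685714+0.097959=0.5551
k=3 load: inc=0.097959, refl=0.097959·-0.600000=-0.0588; V=0.457143+0.097959+-0.058776=0.4963
k=4 src: inc=-0.058776, refl=-0.058776·-0.142857=0.0084; V=0.555102+-0.058776+0.008397=0.5047

0 0 source 1.1429
1 3 load 0.4571
2 6 source 0.5551
3 9 load 0.4963
4 12 source 0.5047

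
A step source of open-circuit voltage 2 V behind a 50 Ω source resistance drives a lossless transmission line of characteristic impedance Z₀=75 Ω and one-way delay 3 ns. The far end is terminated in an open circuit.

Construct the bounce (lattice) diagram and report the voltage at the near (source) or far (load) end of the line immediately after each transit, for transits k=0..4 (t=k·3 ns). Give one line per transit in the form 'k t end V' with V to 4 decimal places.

0 0 source 1.2000
1 3 load 2.4000
2 6 source 2.1600
3 9 load 1.9200
4 12 source 1.9680

Γ_L=1.000000, Γ_S=-0.200000; launch V₁=2·75/125=1.200000
k=0 src: V=1.2000
k=1 load: inc=1.200000, refl=1.200000·1.000000=1.2000; V=0.000000+1.200000+1.200000=2.4000
k=2 src: inc=1.200000, refl=1.200000·-0.200000=-0.2400; V=1.200000+1.200000+-0.240000=2.1600
k=3 load: inc=-0.240000, refl=-0.240000·1.000000=-0.2400; V=2.400000+-0.240000+-0.240000=1.9200
k=4 src: inc=-0.240000, refl=-0.240000·-0.200000=0.0480; V=2.160000+-0.240000+0.048000=1.9680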